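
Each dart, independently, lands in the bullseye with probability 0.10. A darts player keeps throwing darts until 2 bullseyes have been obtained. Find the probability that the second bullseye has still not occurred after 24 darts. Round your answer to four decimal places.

Needing more than 24 darts ⇔ fewer than 2 successes in the first 24. With X ~ Binomial(24, 0.10), P(Y > 24) = P(X ≤ 1).
  k=0: C(24,0)·0.10^0·0.90^24 = 0.079766
  k=1: C(24,1)·0.10^1·0.90^23 = 0.212711
P(X ≤ 1) = 0.292477

0.2925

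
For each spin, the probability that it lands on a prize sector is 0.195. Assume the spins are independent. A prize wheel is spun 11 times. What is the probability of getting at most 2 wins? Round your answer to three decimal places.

X ~ Binomial(11, 0.195); P(X ≤ 2) = Σ C(11,k) p^k (1−p)^(11−k) over k:
  k=0: C(11,0)·0.195^0·0.805^11 = 0.09199
  k=1: C(11,1)·0.195^1·0.805^10 = 0.24512
  k=2: C(11,2)·0.195^2·0.805^9 = 0.29689
Total = 0.63401

0.634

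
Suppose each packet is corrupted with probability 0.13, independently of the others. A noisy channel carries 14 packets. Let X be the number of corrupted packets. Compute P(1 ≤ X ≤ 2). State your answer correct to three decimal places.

0.587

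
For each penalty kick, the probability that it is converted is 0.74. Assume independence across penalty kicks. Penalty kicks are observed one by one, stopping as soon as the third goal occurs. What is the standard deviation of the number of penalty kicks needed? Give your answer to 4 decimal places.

1.1935

Y = total penalty kicks until the third success; negative binomial with r=3, p=0.74.
SD(Y) = √[r(1−p)/p²] = √(1.424397) = 1.193481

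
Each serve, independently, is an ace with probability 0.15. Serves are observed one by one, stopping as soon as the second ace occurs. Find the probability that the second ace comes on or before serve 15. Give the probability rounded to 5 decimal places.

0.68141

Finishing within 15 serves ⇔ at least 2 successes in the first 15. With X ~ Binomial(15, 0.15), P(Y ≤ 15) = 1 − P(X ≤ 1).
  k=0: C(15,0)·0.15^0·0.85^15 = 0.0873542
  k=1: C(15,1)·0.15^1·0.85^14 = 0.2312318
1 − 0.3185860 = 0.6814140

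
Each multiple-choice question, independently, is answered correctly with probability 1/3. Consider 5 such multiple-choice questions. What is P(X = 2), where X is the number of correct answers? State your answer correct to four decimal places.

0.3292

X ~ Binomial(n=5, p=0.333333).
P(X=2) = C(5,2) · p^2 · (1−p)^3
= 10 · 0.11111 · 0.2963 = 0.329218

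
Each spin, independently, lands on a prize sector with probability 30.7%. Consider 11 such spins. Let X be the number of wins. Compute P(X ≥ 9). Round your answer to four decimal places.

X ~ Binomial(11, 0.307); P(X ≥ 9) = Σ C(11,k) p^k (1−p)^(11−k) over k:
  k=9: C(11,9)·0.307^9·0.693^2 = 0.000640
  k=10: C(11,10)·0.307^10·0.693^1 = 0.000057
  k=11: C(11,11)·0.307^11·0.693^0 = 0.000002
Total = 0.000699

0.0007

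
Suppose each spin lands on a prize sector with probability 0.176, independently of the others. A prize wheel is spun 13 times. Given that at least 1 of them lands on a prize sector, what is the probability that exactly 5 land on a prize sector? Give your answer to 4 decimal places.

0.0502

X ~ Binomial(13, 0.176). Want P(X=5 | X≥1) = P(X=5) / P(X≥1).
P(X=5) = C(13,5)·0.176^5·0.824^8 = 0.046191
P(X≥1) = 1 − 0.080733 = 0.919267
Ratio = 0.046191 / 0.919267 = 0.050248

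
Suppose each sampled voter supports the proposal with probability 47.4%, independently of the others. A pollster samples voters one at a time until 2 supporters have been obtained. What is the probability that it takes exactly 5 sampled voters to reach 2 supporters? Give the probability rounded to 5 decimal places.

0.13079

Y = trial on which the second success occurs; negative binomial, r=2, p=0.474.
P(Y=5) = C(4,1) · p^2 · (1−p)^3
= 4 · 0.22468 · 0.14553 = 0.1307898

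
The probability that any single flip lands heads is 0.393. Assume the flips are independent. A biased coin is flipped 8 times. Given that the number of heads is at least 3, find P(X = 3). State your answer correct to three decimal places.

X ~ Binomial(8, 0.393). Want P(X=3 | X≥3) = P(X=3) / P(X≥3).
P(X=3) = C(8,3)·0.393^3·0.607^5 = 0.28010
P(X≥3) = 1 − 0.01843 − 0.09546 − 0.21631 = 0.66981
Ratio = 0.28010 / 0.66981 = 0.41818

0.418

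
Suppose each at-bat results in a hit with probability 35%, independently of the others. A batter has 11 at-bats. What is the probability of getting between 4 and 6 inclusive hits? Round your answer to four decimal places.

X ~ Binomial(11, 0.35); P(4 ≤ X ≤ 6) = Σ C(11,k) p^k (1−p)^(11−k) over k:
  k=4: C(11,4)·0.35^4·0.65^7 = 0.242761
  k=5: C(11,5)·0.35^5·0.65^6 = 0.183005
  k=6: C(11,6)·0.35^6·0.65^5 = 0.098541
Total = 0.524307

0.5243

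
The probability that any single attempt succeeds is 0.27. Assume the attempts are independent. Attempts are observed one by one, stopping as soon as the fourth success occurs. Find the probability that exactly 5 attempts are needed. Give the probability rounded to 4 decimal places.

0.0155

Y = trial on which the fourth success occurs; negative binomial, r=4, p=0.27.
P(Y=5) = C(4,3) · p^4 · (1−p)^1
= 4 · 0.0053144 · 0.73 = 0.015518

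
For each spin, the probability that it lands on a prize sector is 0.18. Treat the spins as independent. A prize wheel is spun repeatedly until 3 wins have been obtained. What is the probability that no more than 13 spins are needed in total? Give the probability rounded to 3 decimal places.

Finishing within 13 spins ⇔ at least 3 successes in the first 13. With X ~ Binomial(13, 0.18), P(Y ≤ 13) = 1 − P(X ≤ 2).
  k=0: C(13,0)·0.18^0·0.82^13 = 0.07578
  k=1: C(13,1)·0.18^1·0.82^12 = 0.21626
  k=2: C(13,2)·0.18^2·0.82^11 = 0.28483
1 − 0.57688 = 0.42312

0.423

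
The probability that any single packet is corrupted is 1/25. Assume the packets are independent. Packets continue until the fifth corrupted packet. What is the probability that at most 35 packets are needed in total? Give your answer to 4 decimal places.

0.0122

Finishing within 35 packets ⇔ at least 5 successes in the first 35. With X ~ Binomial(35, 0.04), P(Y ≤ 35) = 1 − P(X ≤ 4).
  k=0: C(35,0)·0.04^0·0.96^35 = 0.239603
  k=1: C(35,1)·0.04^1·0.96^34 = 0.349422
  k=2: C(35,2)·0.04^2·0.96^33 = 0.247507
  k=3: C(35,3)·0.04^3·0.96^32 = 0.113441
  k=4: C(35,4)·0.04^4·0.96^31 = 0.037814
1 − 0.987787 = 0.012213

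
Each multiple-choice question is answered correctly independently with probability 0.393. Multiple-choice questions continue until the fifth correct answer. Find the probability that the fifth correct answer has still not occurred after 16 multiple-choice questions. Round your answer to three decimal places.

Needing more than 16 multiple-choice questions ⇔ fewer than 5 successes in the first 16. With X ~ Binomial(16, 0.393), P(Y > 16) = P(X ≤ 4).
  k=0: C(16,0)·0.393^0·0.607^16 = 0.00034
  k=1: C(16,1)·0.393^1·0.607^15 = 0.00352
  k=2: C(16,2)·0.393^2·0.607^14 = 0.01708
  k=3: C(16,3)·0.393^3·0.607^13 = 0.05162
  k=4: C(16,4)·0.393^4·0.607^12 = 0.10862
P(X ≤ 4) = 0.18118

0.181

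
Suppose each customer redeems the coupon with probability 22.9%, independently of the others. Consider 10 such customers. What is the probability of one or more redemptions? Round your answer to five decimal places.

P(at least one) = 1 − P(none) = 1 − (1 − 0.229)^10
= 1 − 0.0742239 = 0.9257761

0.92578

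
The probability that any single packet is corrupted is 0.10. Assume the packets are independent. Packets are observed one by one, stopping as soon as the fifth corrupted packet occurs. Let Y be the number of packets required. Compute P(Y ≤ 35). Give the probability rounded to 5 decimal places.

Finishing within 35 packets ⇔ at least 5 successes in the first 35. With X ~ Binomial(35, 0.10), P(Y ≤ 35) = 1 − P(X ≤ 4).
  k=0: C(35,0)·0.10^0·0.90^35 = 0.0250316
  k=1: C(35,1)·0.10^1·0.90^34 = 0.0973449
  k=2: C(35,2)·0.10^2·0.90^33 = 0.1838738
  k=3: C(35,3)·0.10^3·0.90^32 = 0.2247346
  k=4: C(35,4)·0.10^4·0.90^31 = 0.1997641
1 − 0.7307490 = 0.2692510

0.26925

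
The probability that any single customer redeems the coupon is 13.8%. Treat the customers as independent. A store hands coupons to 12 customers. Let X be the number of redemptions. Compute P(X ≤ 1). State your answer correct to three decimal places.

X ~ Binomial(12, 0.138); P(X ≤ 1) = Σ C(12,k) p^k (1−p)^(12−k) over k:
  k=0: C(12,0)·0.138^0·0.862^12 = 0.16830
  k=1: C(12,1)·0.138^1·0.862^11 = 0.32333
Total = 0.49163

0.492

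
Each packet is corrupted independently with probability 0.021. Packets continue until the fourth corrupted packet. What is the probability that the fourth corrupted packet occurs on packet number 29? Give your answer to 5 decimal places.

0.00037

Y = trial on which the fourth success occurs; negative binomial, r=4, p=0.021.
P(Y=29) = C(28,3) · p^4 · (1−p)^25
= 3276 · 1.9448e-07 · 0.58826 = 0.0003748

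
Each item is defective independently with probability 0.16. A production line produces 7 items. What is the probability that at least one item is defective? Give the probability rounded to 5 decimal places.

P(at least one) = 1 − P(none) = 1 − (1 − 0.16)^7
= 1 − 0.2950903 = 0.7049097

0.70491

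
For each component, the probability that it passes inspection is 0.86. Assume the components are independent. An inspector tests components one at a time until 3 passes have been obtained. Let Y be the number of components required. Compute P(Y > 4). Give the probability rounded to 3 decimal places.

Needing more than 4 components ⇔ fewer than 3 successes in the first 4. With X ~ Binomial(4, 0.86), P(Y > 4) = P(X ≤ 2).
  k=0: C(4,0)·0.86^0·0.14^4 = 0.00038
  k=1: C(4,1)·0.86^1·0.14^3 = 0.00944
  k=2: C(4,2)·0.86^2·0.14^2 = 0.08698
P(X ≤ 2) = 0.09680

0.097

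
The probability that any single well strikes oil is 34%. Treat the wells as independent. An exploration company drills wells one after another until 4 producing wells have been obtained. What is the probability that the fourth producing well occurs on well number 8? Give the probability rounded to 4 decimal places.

0.0887

Y = trial on which the fourth success occurs; negative binomial, r=4, p=0.34.
P(Y=8) = C(7,3) · p^4 · (1−p)^4
= 35 · 0.013363 · 0.18975 = 0.088748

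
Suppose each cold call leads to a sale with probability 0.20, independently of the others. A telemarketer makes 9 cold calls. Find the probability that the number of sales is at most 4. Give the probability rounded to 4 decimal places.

X ~ Binomial(9, 0.20); P(X ≤ 4) = Σ C(9,k) p^k (1−p)^(9−k) over k:
  k=0: C(9,0)·0.20^0·0.80^9 = 0.134218
  k=1: C(9,1)·0.20^1·0.80^8 = 0.301990
  k=2: C(9,2)·0.20^2·0.80^7 = 0.301990
  k=3: C(9,3)·0.20^3·0.80^6 = 0.176161
  k=4: C(9,4)·0.20^4·0.80^5 = 0.066060
Total = 0.980419

0.9804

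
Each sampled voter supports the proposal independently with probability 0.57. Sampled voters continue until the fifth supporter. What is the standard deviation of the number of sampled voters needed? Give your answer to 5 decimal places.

2.57243

Y = total sampled voters until the fifth success; negative binomial with r=5, p=0.57.
SD(Y) = √[r(1−p)/p²] = √(6.6174207) = 2.5724348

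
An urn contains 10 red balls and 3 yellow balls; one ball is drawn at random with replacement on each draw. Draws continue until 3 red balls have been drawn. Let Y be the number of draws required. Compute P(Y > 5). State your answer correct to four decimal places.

0.0843

Needing more than 5 draws ⇔ fewer than 3 successes in the first 5. With X ~ Binomial(5, 0.769231), P(Y > 5) = P(X ≤ 2).
  k=0: C(5,0)·0.769231^0·0.230769^5 = 0.000654
  k=1: C(5,1)·0.769231^1·0.230769^4 = 0.010908
  k=2: C(5,2)·0.769231^2·0.230769^3 = 0.072719
P(X ≤ 2) = 0.084281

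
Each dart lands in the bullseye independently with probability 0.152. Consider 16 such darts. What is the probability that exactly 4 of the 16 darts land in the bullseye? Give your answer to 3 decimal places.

X ~ Binomial(n=16, p=0.152).
P(X=4) = C(16,4) · p^4 · (1−p)^12
= 1820 · 0.00053379 · 0.13828 = 0.13434

0.134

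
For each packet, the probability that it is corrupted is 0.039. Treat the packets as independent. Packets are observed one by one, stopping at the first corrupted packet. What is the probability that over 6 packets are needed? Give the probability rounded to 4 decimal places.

0.7877

Y = number of packets to the first success; geometric, p = 0.039.
P(Y > 6) = P(first 6 all fail) = (1−p)^6 = 0.787663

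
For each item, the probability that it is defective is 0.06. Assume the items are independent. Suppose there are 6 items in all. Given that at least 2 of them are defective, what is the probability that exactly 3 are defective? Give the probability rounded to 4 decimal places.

0.0781

X ~ Binomial(6, 0.06). Want P(X=3 | X≥2) = P(X=3) / P(X≥2).
P(X=3) = C(6,3)·0.06^3·0.94^3 = 0.003588
P(X≥2) = 1 − 0.689870 − 0.264205 = 0.045925
Ratio = 0.003588 / 0.045925 = 0.078130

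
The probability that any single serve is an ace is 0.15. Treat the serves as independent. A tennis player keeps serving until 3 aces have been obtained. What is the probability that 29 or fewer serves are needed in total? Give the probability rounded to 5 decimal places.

Finishing within 29 serves ⇔ at least 3 successes in the first 29. With X ~ Binomial(29, 0.15), P(Y ≤ 29) = 1 − P(X ≤ 2).
  k=0: C(29,0)·0.15^0·0.85^29 = 0.0089774
  k=1: C(29,1)·0.15^1·0.85^28 = 0.0459430
  k=2: C(29,2)·0.15^2·0.85^27 = 0.1135062
1 − 0.1684265 = 0.8315735

0.83157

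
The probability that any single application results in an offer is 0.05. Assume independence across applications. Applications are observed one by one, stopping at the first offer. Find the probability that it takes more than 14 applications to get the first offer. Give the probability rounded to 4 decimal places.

0.4877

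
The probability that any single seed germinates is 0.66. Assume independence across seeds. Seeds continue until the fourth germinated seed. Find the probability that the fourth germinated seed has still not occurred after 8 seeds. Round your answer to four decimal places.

0.0949

Needing more than 8 seeds ⇔ fewer than 4 successes in the first 8. With X ~ Binomial(8, 0.66), P(Y > 8) = P(X ≤ 3).
  k=0: C(8,0)·0.66^0·0.34^8 = 0.000179
  k=1: C(8,1)·0.66^1·0.34^7 = 0.002773
  k=2: C(8,2)·0.66^2·0.34^6 = 0.018842
  k=3: C(8,3)·0.66^3·0.34^5 = 0.073150
P(X ≤ 3) = 0.094943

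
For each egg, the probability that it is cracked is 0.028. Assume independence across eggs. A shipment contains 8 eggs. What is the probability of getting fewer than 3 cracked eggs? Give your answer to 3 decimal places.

X ~ Binomial(8, 0.028); P(X ≤ 2) = Σ C(8,k) p^k (1−p)^(8−k) over k:
  k=0: C(8,0)·0.028^0·0.972^8 = 0.79676
  k=1: C(8,1)·0.028^1·0.972^7 = 0.18362
  k=2: C(8,2)·0.028^2·0.972^6 = 0.01851
Total = 0.99889

0.999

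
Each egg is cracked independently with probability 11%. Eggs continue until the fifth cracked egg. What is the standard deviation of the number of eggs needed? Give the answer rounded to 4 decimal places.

19.1773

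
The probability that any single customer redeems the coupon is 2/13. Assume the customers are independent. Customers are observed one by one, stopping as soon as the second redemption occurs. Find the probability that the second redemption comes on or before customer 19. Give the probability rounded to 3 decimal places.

Finishing within 19 customers ⇔ at least 2 successes in the first 19. With X ~ Binomial(19, 0.153846), P(Y ≤ 19) = 1 − P(X ≤ 1).
  k=0: C(19,0)·0.153846^0·0.846154^19 = 0.04183
  k=1: C(19,1)·0.153846^1·0.846154^18 = 0.14452
1 − 0.18635 = 0.81365

0.814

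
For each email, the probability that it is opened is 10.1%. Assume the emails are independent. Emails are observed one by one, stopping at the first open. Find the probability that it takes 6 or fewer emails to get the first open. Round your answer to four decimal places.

Y = number of emails to the first success; geometric, p = 0.101.
P(Y ≤ 6) = 1 − (1−p)^6 = 1 − 0.527908 = 0.472092

0.4721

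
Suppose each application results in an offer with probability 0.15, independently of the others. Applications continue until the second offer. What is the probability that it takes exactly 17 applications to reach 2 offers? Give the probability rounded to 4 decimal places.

0.0314

Y = trial on which the second success occurs; negative binomial, r=2, p=0.15.
P(Y=17) = C(16,1) · p^2 · (1−p)^15
= 16 · 0.0225 · 0.087354 = 0.031448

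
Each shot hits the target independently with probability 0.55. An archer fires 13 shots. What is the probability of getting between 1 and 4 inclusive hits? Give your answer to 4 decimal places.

X ~ Binomial(13, 0.55); P(1 ≤ X ≤ 4) = Σ C(13,k) p^k (1−p)^(13−k) over k:
  k=1: C(13,1)·0.55^1·0.45^12 = 0.000493
  k=2: C(13,2)·0.55^2·0.45^11 = 0.003615
  k=3: C(13,3)·0.55^3·0.45^10 = 0.016202
  k=4: C(13,4)·0.55^4·0.45^9 = 0.049507
Total = 0.069818

0.0698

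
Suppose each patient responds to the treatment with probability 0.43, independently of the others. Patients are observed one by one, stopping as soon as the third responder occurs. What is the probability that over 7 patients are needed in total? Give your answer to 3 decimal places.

0.356

Needing more than 7 patients ⇔ fewer than 3 successes in the first 7. With X ~ Binomial(7, 0.43), P(Y > 7) = P(X ≤ 2).
  k=0: C(7,0)·0.43^0·0.57^7 = 0.01955
  k=1: C(7,1)·0.43^1·0.57^6 = 0.10323
  k=2: C(7,2)·0.43^2·0.57^5 = 0.23363
P(X ≤ 2) = 0.35641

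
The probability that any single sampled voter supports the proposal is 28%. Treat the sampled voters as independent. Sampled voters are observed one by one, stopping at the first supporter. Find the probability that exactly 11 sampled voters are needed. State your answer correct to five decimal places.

0.01048

Geometric (trials to first success), p = 0.28.
P(Y = 11) = (1−p)^10 · p = 0.037439 · 0.28 = 0.0104829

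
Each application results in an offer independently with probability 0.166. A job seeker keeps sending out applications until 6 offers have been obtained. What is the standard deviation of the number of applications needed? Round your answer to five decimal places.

13.47568

Y = total applications until the sixth success; negative binomial with r=6, p=0.166.
SD(Y) = √[r(1−p)/p²] = √(181.5938453) = 13.4756761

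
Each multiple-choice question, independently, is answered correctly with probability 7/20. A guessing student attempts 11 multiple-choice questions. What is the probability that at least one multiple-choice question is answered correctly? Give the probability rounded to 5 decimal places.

0.99125

P(at least one) = 1 − P(none) = 1 − (1 − 0.35)^11
= 1 − 0.0087508 = 0.9912492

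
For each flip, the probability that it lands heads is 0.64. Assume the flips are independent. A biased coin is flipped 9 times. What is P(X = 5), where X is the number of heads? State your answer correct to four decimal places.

0.2272

X ~ Binomial(n=9, p=0.64).
P(X=5) = C(9,5) · p^5 · (1−p)^4
= 126 · 0.10737 · 0.016796 = 0.227238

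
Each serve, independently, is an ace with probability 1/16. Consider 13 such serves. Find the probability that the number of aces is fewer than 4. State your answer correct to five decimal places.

X ~ Binomial(13, 0.0625); P(X ≤ 3) = Σ C(13,k) p^k (1−p)^(13−k) over k:
  k=0: C(13,0)·0.0625^0·0.9375^13 = 0.4321421
  k=1: C(13,1)·0.0625^1·0.9375^12 = 0.3745232
  k=2: C(13,2)·0.0625^2·0.9375^11 = 0.1498093
  k=3: C(13,3)·0.0625^3·0.9375^10 = 0.0366200
Total = 0.9930946

0.99309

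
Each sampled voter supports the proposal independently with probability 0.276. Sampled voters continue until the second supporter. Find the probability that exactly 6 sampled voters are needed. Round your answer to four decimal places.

Y = trial on which the second success occurs; negative binomial, r=2, p=0.276.
P(Y=6) = C(5,1) · p^2 · (1−p)^4
= 5 · 0.076176 · 0.27476 = 0.104651

0.1047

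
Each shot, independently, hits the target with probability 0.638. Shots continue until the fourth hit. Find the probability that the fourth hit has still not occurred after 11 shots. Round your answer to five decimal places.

0.01531

Needing more than 11 shots ⇔ fewer than 4 successes in the first 11. With X ~ Binomial(11, 0.638), P(Y > 11) = P(X ≤ 3).
  k=0: C(11,0)·0.638^0·0.362^11 = 0.0000140
  k=1: C(11,1)·0.638^1·0.362^10 = 0.0002712
  k=2: C(11,2)·0.638^2·0.362^9 = 0.0023899
  k=3: C(11,3)·0.638^3·0.362^8 = 0.0126361
P(X ≤ 3) = 0.0153112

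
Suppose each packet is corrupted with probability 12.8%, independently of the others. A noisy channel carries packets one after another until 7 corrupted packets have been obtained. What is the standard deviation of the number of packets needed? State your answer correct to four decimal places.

19.3018

Y = total packets until the seventh success; negative binomial with r=7, p=0.128.
SD(Y) = √[r(1−p)/p²] = √(372.558594) = 19.301777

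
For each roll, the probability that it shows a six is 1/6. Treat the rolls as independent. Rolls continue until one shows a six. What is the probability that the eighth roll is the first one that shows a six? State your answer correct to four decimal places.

0.0465

Geometric (trials to first success), p = 0.166667.
P(Y = 8) = (1−p)^7 · p = 0.27908 · 0.166667 = 0.046514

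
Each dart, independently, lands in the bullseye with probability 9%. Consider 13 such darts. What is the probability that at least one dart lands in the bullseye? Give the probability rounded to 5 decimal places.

P(at least one) = 1 − P(none) = 1 − (1 − 0.09)^13
= 1 − 0.2934527 = 0.7065473

0.70655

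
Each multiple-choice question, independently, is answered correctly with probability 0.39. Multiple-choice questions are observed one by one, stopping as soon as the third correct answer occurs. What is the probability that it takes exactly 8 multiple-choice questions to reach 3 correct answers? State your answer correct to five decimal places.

Y = trial on which the third success occurs; negative binomial, r=3, p=0.39.
P(Y=8) = C(7,2) · p^3 · (1−p)^5
= 21 · 0.059319 · 0.08446 = 0.1052113

0.10521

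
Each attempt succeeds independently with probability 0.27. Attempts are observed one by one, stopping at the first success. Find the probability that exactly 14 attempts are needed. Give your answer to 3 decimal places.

0.005

Geometric (trials to first success), p = 0.27.
P(Y = 14) = (1−p)^13 · p = 0.016718 · 0.27 = 0.00451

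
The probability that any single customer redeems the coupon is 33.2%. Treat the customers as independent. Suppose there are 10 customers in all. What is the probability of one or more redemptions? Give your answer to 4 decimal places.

0.9823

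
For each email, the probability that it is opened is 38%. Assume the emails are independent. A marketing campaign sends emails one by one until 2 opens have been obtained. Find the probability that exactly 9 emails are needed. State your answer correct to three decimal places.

0.041

Y = trial on which the second success occurs; negative binomial, r=2, p=0.38.
P(Y=9) = C(8,1) · p^2 · (1−p)^7
= 8 · 0.1444 · 0.035216 = 0.04068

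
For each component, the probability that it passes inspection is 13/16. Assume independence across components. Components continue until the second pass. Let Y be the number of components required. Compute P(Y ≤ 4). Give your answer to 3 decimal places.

0.977

Finishing within 4 components ⇔ at least 2 successes in the first 4. With X ~ Binomial(4, 0.8125), P(Y ≤ 4) = 1 − P(X ≤ 1).
  k=0: C(4,0)·0.8125^0·0.1875^4 = 0.00124
  k=1: C(4,1)·0.8125^1·0.1875^3 = 0.02142
1 − 0.02266 = 0.97734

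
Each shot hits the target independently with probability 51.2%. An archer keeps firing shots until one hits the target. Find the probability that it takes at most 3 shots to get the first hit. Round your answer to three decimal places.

Y = number of shots to the first success; geometric, p = 0.512.
P(Y ≤ 3) = 1 − (1−p)^3 = 1 − 0.11621 = 0.88379

0.884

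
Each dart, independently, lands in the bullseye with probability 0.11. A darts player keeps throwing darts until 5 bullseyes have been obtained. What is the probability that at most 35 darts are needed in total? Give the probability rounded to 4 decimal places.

Finishing within 35 darts ⇔ at least 5 successes in the first 35. With X ~ Binomial(35, 0.11), P(Y ≤ 35) = 1 − P(X ≤ 4).
  k=0: C(35,0)·0.11^0·0.89^35 = 0.016930
  k=1: C(35,1)·0.11^1·0.89^34 = 0.073235
  k=2: C(35,2)·0.11^2·0.89^33 = 0.153877
  k=3: C(35,3)·0.11^3·0.89^32 = 0.209203
  k=4: C(35,4)·0.11^4·0.89^31 = 0.206852
1 − 0.660097 = 0.339903

0.3399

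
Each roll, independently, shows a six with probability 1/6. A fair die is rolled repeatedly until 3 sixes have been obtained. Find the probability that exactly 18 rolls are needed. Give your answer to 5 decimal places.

Y = trial on which the third success occurs; negative binomial, r=3, p=0.166667.
P(Y=18) = C(17,2) · p^3 · (1−p)^15
= 136 · 0.0046296 · 0.064905 = 0.0408664

0.04087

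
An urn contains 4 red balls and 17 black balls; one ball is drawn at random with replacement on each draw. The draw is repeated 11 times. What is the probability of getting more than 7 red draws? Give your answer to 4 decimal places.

X ~ Binomial(11, 0.190476); P(X ≥ 8) = Σ C(11,k) p^k (1−p)^(11−k) over k:
  k=8: C(11,8)·0.190476^8·0.809524^3 = 0.000152
  k=9: C(11,9)·0.190476^9·0.809524^2 = 0.000012
  k=10: C(11,10)·0.190476^10·0.809524^1 = 0.000001
  k=11: C(11,11)·0.190476^11·0.809524^0 = 0.000000
Total = 0.000164

0.0002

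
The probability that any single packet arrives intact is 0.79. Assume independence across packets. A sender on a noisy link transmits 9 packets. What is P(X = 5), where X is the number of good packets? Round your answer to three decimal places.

X ~ Binomial(n=9, p=0.79).
P(X=5) = C(9,5) · p^5 · (1−p)^4
= 126 · 0.30771 · 0.0019448 = 0.07540

0.075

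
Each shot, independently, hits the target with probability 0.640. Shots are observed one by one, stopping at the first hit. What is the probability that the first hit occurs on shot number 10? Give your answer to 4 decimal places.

Geometric (trials to first success), p = 0.64.
P(Y = 10) = (1−p)^9 · p = 0.00010156 · 0.64 = 0.000065

0.0001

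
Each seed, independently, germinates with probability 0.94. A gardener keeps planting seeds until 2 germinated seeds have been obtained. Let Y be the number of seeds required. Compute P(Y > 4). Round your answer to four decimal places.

0.0008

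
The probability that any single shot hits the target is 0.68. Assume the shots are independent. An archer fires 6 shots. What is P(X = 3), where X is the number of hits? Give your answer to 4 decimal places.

0.2061

X ~ Binomial(n=6, p=0.68).
P(X=3) = C(6,3) · p^3 · (1−p)^3
= 20 · 0.31443 · 0.032768 = 0.206066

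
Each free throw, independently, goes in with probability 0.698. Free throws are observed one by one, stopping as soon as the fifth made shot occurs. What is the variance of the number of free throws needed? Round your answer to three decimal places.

Y = total free throws until the fifth success; negative binomial with r=5, p=0.698.
Var(Y) = r(1−p)/p² = 5·0.302 / 0.698² = 3.09932

3.099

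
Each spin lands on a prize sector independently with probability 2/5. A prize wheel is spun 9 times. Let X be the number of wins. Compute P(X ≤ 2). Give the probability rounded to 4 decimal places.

X ~ Binomial(9, 0.40); P(X ≤ 2) = Σ C(9,k) p^k (1−p)^(9−k) over k:
  k=0: C(9,0)·0.40^0·0.60^9 = 0.010078
  k=1: C(9,1)·0.40^1·0.60^8 = 0.060466
  k=2: C(9,2)·0.40^2·0.60^7 = 0.161243
Total = 0.231787

0.2318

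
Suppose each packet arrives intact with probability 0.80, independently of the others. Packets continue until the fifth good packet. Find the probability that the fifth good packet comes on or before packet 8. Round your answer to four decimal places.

Finishing within 8 packets ⇔ at least 5 successes in the first 8. With X ~ Binomial(8, 0.80), P(Y ≤ 8) = 1 − P(X ≤ 4).
  k=0: C(8,0)·0.80^0·0.20^8 = 0.000003
  k=1: C(8,1)·0.80^1·0.20^7 = 0.000082
  k=2: C(8,2)·0.80^2·0.20^6 = 0.001147
  k=3: C(8,3)·0.80^3·0.20^5 = 0.009175
  k=4: C(8,4)·0.80^4·0.20^4 = 0.045875
1 − 0.056282 = 0.943718

0.9437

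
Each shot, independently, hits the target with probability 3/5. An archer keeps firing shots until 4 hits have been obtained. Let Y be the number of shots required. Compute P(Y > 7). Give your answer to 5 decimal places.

Needing more than 7 shots ⇔ fewer than 4 successes in the first 7. With X ~ Binomial(7, 0.60), P(Y > 7) = P(X ≤ 3).
  k=0: C(7,0)·0.60^0·0.40^7 = 0.0016384
  k=1: C(7,1)·0.60^1·0.40^6 = 0.0172032
  k=2: C(7,2)·0.60^2·0.40^5 = 0.0774144
  k=3: C(7,3)·0.60^3·0.40^4 = 0.1935360
P(X ≤ 3) = 0.2897920

0.28979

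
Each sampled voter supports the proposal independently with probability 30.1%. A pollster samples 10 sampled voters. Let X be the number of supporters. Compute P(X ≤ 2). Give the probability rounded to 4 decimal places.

0.3801

X ~ Binomial(10, 0.301); P(X ≤ 2) = Σ C(10,k) p^k (1−p)^(10−k) over k:
  k=0: C(10,0)·0.301^0·0.699^10 = 0.027847
  k=1: C(10,1)·0.301^1·0.699^9 = 0.119912
  k=2: C(10,2)·0.301^2·0.699^8 = 0.232361
Total = 0.380119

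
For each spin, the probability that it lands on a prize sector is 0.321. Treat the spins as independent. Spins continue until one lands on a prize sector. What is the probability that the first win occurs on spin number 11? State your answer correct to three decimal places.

Geometric (trials to first success), p = 0.321.
P(Y = 11) = (1−p)^10 · p = 0.02083 · 0.321 = 0.00669

0.007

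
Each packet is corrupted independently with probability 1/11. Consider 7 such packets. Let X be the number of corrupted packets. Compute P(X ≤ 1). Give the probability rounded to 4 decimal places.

0.8724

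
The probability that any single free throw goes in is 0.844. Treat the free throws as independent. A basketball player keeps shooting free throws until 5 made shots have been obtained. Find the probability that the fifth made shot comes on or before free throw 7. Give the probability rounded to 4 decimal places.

Finishing within 7 free throws ⇔ at least 5 successes in the first 7. With X ~ Binomial(7, 0.844), P(Y ≤ 7) = 1 − P(X ≤ 4).
  k=0: C(7,0)·0.844^0·0.156^7 = 0.000002
  k=1: C(7,1)·0.844^1·0.156^6 = 0.000085
  k=2: C(7,2)·0.844^2·0.156^5 = 0.001382
  k=3: C(7,3)·0.844^3·0.156^4 = 0.012462
  k=4: C(7,4)·0.844^4·0.156^3 = 0.067424
1 − 0.081355 = 0.918645

0.9186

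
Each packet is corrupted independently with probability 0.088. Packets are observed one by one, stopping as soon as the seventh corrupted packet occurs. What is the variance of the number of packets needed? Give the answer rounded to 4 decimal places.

Y = total packets until the seventh success; negative binomial with r=7, p=0.088.
Var(Y) = r(1−p)/p² = 7·0.912 / 0.088² = 824.380165

824.3802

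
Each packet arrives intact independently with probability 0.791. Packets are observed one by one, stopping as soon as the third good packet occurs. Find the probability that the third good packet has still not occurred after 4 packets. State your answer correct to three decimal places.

Needing more than 4 packets ⇔ fewer than 3 successes in the first 4. With X ~ Binomial(4, 0.791), P(Y > 4) = P(X ≤ 2).
  k=0: C(4,0)·0.791^0·0.209^4 = 0.00191
  k=1: C(4,1)·0.791^1·0.209^3 = 0.02889
  k=2: C(4,2)·0.791^2·0.209^2 = 0.16398
P(X ≤ 2) = 0.19478

0.195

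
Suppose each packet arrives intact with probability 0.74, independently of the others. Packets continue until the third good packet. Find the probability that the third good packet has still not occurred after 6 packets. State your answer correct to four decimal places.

0.0431

Needing more than 6 packets ⇔ fewer than 3 successes in the first 6. With X ~ Binomial(6, 0.74), P(Y > 6) = P(X ≤ 2).
  k=0: C(6,0)·0.74^0·0.26^6 = 0.000309
  k=1: C(6,1)·0.74^1·0.26^5 = 0.005275
  k=2: C(6,2)·0.74^2·0.26^4 = 0.037536
P(X ≤ 2) = 0.043120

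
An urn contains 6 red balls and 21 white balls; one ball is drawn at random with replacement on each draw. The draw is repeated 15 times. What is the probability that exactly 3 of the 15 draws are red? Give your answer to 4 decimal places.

X ~ Binomial(n=15, p=0.222222).
P(X=3) = C(15,3) · p^3 · (1−p)^12
= 455 · 0.010974 · 0.049008 = 0.244704

0.2447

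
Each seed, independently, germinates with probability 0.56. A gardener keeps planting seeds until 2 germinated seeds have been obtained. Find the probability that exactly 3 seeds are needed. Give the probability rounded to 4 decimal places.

Y = trial on which the second success occurs; negative binomial, r=2, p=0.56.
P(Y=3) = C(2,1) · p^2 · (1−p)^1
= 2 · 0.3136 · 0.44 = 0.275968

0.2760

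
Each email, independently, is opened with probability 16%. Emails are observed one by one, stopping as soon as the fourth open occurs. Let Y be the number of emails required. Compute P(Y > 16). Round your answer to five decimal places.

0.75398

Needing more than 16 emails ⇔ fewer than 4 successes in the first 16. With X ~ Binomial(16, 0.16), P(Y > 16) = P(X ≤ 3).
  k=0: C(16,0)·0.16^0·0.84^16 = 0.0614425
  k=1: C(16,1)·0.16^1·0.84^15 = 0.1872532
  k=2: C(16,2)·0.16^2·0.84^14 = 0.2675046
  k=3: C(16,3)·0.16^3·0.84^13 = 0.2377818
P(X ≤ 3) = 0.7539821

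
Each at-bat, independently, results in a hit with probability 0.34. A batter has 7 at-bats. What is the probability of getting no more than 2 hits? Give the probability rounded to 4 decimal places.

0.5553

X ~ Binomial(7, 0.34); P(X ≤ 2) = Σ C(7,k) p^k (1−p)^(7−k) over k:
  k=0: C(7,0)·0.34^0·0.66^7 = 0.054552
  k=1: C(7,1)·0.34^1·0.66^6 = 0.196716
  k=2: C(7,2)·0.34^2·0.66^5 = 0.304016
Total = 0.555284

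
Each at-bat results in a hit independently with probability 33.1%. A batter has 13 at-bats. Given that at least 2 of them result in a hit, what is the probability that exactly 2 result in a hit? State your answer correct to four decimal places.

X ~ Binomial(13, 0.331). Want P(X=2 | X≥2) = P(X=2) / P(X≥2).
P(X=2) = C(13,2)·0.331^2·0.669^11 = 0.102669
P(X≥2) = 1 − 0.005377 − 0.034585 = 0.960038
Ratio = 0.102669 / 0.960038 = 0.106942

0.1069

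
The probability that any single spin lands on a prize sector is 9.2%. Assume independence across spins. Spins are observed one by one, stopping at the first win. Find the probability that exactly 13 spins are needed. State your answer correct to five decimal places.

Geometric (trials to first success), p = 0.092.
P(Y = 13) = (1−p)^12 · p = 0.31407 · 0.092 = 0.0288947

0.02889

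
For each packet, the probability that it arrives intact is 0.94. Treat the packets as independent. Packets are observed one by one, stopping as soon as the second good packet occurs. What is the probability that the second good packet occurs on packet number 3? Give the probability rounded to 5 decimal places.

Y = trial on which the second success occurs; negative binomial, r=2, p=0.94.
P(Y=3) = C(2,1) · p^2 · (1−p)^1
= 2 · 0.8836 · 0.06 = 0.1060320

0.10603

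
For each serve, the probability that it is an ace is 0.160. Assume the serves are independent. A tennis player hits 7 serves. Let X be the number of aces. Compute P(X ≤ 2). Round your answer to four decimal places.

X ~ Binomial(7, 0.16); P(X ≤ 2) = Σ C(7,k) p^k (1−p)^(7−k) over k:
  k=0: C(7,0)·0.16^0·0.84^7 = 0.295090
  k=1: C(7,1)·0.16^1·0.84^6 = 0.393454
  k=2: C(7,2)·0.16^2·0.84^5 = 0.224831
Total = 0.913375

0.9134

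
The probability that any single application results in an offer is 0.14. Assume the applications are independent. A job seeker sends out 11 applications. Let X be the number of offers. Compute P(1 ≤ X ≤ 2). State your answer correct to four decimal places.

X ~ Binomial(11, 0.14); P(1 ≤ X ≤ 2) = Σ C(11,k) p^k (1−p)^(11−k) over k:
  k=1: C(11,1)·0.14^1·0.86^10 = 0.340804
  k=2: C(11,2)·0.14^2·0.86^9 = 0.277399
Total = 0.618203

0.6182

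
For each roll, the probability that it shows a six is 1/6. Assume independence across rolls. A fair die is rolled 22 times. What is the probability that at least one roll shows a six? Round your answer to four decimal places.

0.9819

P(at least one) = 1 − P(none) = 1 − (1 − 0.166667)^22
= 1 − 0.018114 = 0.981886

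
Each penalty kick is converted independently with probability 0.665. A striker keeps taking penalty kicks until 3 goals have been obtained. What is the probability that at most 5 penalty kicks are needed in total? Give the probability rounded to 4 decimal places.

0.7876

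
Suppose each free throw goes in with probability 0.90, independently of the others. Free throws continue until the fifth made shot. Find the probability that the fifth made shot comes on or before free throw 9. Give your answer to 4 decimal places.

0.9991

Finishing within 9 free throws ⇔ at least 5 successes in the first 9. With X ~ Binomial(9, 0.90), P(Y ≤ 9) = 1 − P(X ≤ 4).
  k=0: C(9,0)·0.90^0·0.10^9 = 0.000000
  k=1: C(9,1)·0.90^1·0.10^8 = 0.000000
  k=2: C(9,2)·0.90^2·0.10^7 = 0.000003
  k=3: C(9,3)·0.90^3·0.10^6 = 0.000061
  k=4: C(9,4)·0.90^4·0.10^5 = 0.000827
1 − 0.000891 = 0.999109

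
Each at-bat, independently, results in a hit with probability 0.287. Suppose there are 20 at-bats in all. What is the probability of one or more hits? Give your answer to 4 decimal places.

P(at least one) = 1 − P(none) = 1 − (1 − 0.287)^20
= 1 − 0.001153 = 0.998847

0.9988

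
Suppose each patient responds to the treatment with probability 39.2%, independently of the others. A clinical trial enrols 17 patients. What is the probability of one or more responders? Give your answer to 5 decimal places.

0.99979

P(at least one) = 1 − P(none) = 1 − (1 − 0.392)^17
= 1 − 0.0002120 = 0.9997880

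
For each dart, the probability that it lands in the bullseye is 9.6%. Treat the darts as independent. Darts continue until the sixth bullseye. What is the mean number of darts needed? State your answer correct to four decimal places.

62.5000

Y = total darts until the sixth success; negative binomial with r=6, p=0.096.
E[Y] = r / p = 6 / 0.096 = 62.500000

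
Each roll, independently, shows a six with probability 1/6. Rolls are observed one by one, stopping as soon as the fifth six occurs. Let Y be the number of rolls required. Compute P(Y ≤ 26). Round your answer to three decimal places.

Finishing within 26 rolls ⇔ at least 5 successes in the first 26. With X ~ Binomial(26, 0.166667), P(Y ≤ 26) = 1 − P(X ≤ 4).
  k=0: C(26,0)·0.166667^0·0.833333^26 = 0.00874
  k=1: C(26,1)·0.166667^1·0.833333^25 = 0.04542
  k=2: C(26,2)·0.166667^2·0.833333^24 = 0.11356
  k=3: C(26,3)·0.166667^3·0.833333^23 = 0.18170
  k=4: C(26,4)·0.166667^4·0.833333^22 = 0.20895
1 − 0.55837 = 0.44163

0.442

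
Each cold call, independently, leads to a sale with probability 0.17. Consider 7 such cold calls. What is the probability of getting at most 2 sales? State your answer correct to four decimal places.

0.8995

X ~ Binomial(7, 0.17); P(X ≤ 2) = Σ C(7,k) p^k (1−p)^(7−k) over k:
  k=0: C(7,0)·0.17^0·0.83^7 = 0.271361
  k=1: C(7,1)·0.17^1·0.83^6 = 0.389059
  k=2: C(7,2)·0.17^2·0.83^5 = 0.239060
Total = 0.899480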